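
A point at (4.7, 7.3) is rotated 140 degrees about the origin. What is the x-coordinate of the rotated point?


x' = x*cos(theta) - y*sin(theta)
cos(140 deg) = -0.766, sin(140 deg) = 0.6428
x' = 4.7 * -0.766 - 7.3 * 0.6428
= -3.6004 - 4.6923
= -8.2928


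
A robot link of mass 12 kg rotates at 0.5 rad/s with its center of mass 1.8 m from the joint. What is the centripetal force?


F = m * omega^2 * r
= 12 * 0.5^2 * 1.8
= 12 * 0.25 * 1.8
= 5.4 N


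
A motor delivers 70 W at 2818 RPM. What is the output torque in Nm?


omega = 2818 * 2*pi/60 = 295.1003 rad/s
tau = P / omega = 70 / 295.1003
= 0.2372 Nm


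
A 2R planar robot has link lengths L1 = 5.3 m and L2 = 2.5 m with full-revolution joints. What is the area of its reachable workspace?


r_max = L1 + L2 = 7.8 m
r_min = |L1 - L2| = 2.8 m
Area = pi*(r_max^2 - r_min^2)
= pi*(60.84 - 7.84)
= pi * 53.0
= 166.5044 m^2


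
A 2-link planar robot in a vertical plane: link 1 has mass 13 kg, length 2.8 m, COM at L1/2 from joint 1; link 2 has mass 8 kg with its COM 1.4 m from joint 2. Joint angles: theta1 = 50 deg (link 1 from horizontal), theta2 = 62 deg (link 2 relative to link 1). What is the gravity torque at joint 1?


Horizontal distance from joint 1 to link-1 COM:
  x_c1 = (L1/2)*cos(t1) = 1.4 * 0.6428 = 0.8999 m
Horizontal distance from joint 1 to link-2 COM:
  x_c2 = L1*cos(t1) + Lc2*cos(t1+t2)
       = 2.8*0.6428 + 1.4*-0.3746 = 1.2754 m
tau1 = m1*g*x_c1 + m2*g*x_c2
     = 13*9.81*0.8999 + 8*9.81*1.2754
     = 114.7646 + 100.0899
     = 214.8545 Nm


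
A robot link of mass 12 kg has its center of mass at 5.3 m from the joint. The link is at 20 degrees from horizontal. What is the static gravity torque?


tau = m*g*L*cos(angle)
= 12 * 9.81 * 5.3 * cos(20 deg)
= 12 * 9.81 * 5.3 * 0.9397
= 586.2893 Nm


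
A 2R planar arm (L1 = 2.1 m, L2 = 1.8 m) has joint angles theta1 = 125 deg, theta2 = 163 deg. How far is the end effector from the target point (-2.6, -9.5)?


End effector via forward kinematics:
x = L1*cos(t1) + L2*cos(t1+t2) = -0.6483
y = L1*sin(t1) + L2*sin(t1+t2) = 0.0083
Distance to target:
d = sqrt((-2.6 - -0.6483)^2 + (-9.5 - 0.0083)^2)
= sqrt(3.8092 + 90.4081)
= 9.7066 m


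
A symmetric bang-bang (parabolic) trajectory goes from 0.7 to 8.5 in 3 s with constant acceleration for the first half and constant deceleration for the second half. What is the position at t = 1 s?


Symmetric rest-to-rest: each phase covers (pf-p0)/2 in time T/2. 0.5*a*(T/2)^2 = (pf-p0)/2 => a = 4*(pf-p0)/T^2
a = 4*(8.5-0.7)/3^2 = 3.4667
t = 1 is in the acceleration phase (t <= T/2).
p = p0 + 0.5*a*t^2 = 0.7 + 0.5*3.4667*1^2
= 2.4333


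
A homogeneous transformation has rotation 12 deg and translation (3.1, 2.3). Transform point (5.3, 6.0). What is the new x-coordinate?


x' = cos(theta)*px - sin(theta)*py + tx
= 0.9781*5.3 - 0.2079*6.0 + 3.1
= 7.0367


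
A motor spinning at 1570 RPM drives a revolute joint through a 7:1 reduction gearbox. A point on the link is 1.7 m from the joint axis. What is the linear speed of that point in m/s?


omega_motor = 1570 * 2*pi/60 = 164.41 rad/s
omega_joint = omega_motor / 7 = 23.4871 rad/s
v = omega_joint * r = 23.4871 * 1.7
= 39.9281 m/s


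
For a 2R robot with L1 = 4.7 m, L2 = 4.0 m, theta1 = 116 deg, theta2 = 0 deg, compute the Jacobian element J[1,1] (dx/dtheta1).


J[1,1] = -L1*sin(t1) - L2*sin(t1+t2)
= -4.7*sin(116) - 4.0*sin(116)
= -7.8195


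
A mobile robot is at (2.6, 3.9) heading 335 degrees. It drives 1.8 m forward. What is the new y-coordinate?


y_new = y0 + d*sin(theta)
= 3.9 + 1.8*sin(335)
= 3.9 + -0.7607
= 3.1393


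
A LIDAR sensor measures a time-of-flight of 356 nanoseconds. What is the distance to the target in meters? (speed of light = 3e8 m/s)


tof = 356 ns = 3.56e-07 s
dist = c * tof / 2
= 3e8 * 3.56e-07 / 2
= 53.4 m


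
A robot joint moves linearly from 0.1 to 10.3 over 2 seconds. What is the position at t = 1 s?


s = t/T = 1/2 = 0.5
p(t) = p0 + (pf-p0)*s
= 0.1 + (10.3 - 0.1) * 0.5
= 5.2


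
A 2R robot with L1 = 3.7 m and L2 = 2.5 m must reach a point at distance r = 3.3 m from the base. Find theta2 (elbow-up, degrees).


cos(theta2) = (r^2 - L1^2 - L2^2) / (2*L1*L2)
cos(theta2) = (10.89 - 13.69 - 6.25) / 18.5
cos(theta2) = -0.489189
theta2 = 119.2873 degrees


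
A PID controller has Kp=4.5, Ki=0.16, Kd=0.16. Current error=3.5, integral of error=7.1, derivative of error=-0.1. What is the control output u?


u = Kp*e + Ki*int(e) + Kd*de/dt
= 4.5*3.5 + 0.16*7.1 + 0.16*(-0.1)
= 15.75 + 1.136 + -0.016
= 16.87


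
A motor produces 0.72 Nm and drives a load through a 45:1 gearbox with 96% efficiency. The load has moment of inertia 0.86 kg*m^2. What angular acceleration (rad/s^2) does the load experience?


tau_out = tau_motor * N * eta
= 0.72 * 45 * 0.96 = 31.104 Nm
alpha = tau_out / I = 31.104 / 0.86
= 36.1674 rad/s^2


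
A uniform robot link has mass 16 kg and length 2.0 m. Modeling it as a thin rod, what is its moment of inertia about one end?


I = (1/3) * m * L^2
= (1/3) * 16 * 2.0^2
= 0.333333 * 16 * 4.0
= 21.3333 kg*m^2


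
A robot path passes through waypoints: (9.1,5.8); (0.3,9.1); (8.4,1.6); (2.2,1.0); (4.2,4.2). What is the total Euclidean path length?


Segment lengths:
  seg1 = sqrt((-8.8)^2 + (3.3)^2) = 9.3984
  seg2 = sqrt((8.1)^2 + (-7.5)^2) = 11.039
  seg3 = sqrt((-6.2)^2 + (-0.6)^2) = 6.229
  seg4 = sqrt((2.0)^2 + (3.2)^2) = 3.7736
Total = 30.44


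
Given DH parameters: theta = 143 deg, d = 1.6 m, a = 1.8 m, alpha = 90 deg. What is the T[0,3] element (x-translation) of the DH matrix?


T[0,3] = a * cos(theta)
= 1.8 * cos(143 deg)
= 1.8 * -0.7986
= -1.4375


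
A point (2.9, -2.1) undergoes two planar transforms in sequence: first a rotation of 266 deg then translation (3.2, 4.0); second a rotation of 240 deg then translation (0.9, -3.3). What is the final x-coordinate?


After transform 1:
x1 = cos(266)*2.9 - sin(266)*-2.1 + 3.2 = 0.9028
y1 = sin(266)*2.9 + cos(266)*-2.1 + 4.0 = 1.2536
After transform 2:
x2 = cos(240)*0.9028 - sin(240)*1.2536 + 0.9
= 1.5342


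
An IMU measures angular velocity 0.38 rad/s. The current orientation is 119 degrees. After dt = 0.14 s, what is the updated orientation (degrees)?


delta_theta = w * dt = 0.38 * 0.14 = 0.0532 rad
= 3.0481 deg
theta_new = 119 + 3.0481 = 122.0481 deg


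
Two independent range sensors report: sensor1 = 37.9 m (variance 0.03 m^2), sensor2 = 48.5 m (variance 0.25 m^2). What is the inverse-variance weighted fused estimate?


w1 = (1/var1) / (1/var1 + 1/var2)
   = 33.3333 / (33.3333 + 4.0) = 0.8929
w2 = 1 - w1 = 0.1071
fused = w1*s1 + w2*s2 = 33.8393 + 5.1964
= 39.0357 m


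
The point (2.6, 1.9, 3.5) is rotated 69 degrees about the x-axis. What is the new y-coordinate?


Rotation about x-axis: y' = y*cos(theta) - z*sin(theta)
= 1.9 * 0.3584 - 3.5 * 0.9336
= -2.5866


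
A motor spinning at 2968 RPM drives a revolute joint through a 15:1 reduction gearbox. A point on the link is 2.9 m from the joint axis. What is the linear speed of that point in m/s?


omega_motor = 2968 * 2*pi/60 = 310.8082 rad/s
omega_joint = omega_motor / 15 = 20.7205 rad/s
v = omega_joint * r = 20.7205 * 2.9
= 60.0896 m/s


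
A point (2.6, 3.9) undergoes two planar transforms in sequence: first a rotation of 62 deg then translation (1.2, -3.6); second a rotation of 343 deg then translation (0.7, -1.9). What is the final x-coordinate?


After transform 1:
x1 = cos(62)*2.6 - sin(62)*3.9 + 1.2 = -1.0229
y1 = sin(62)*2.6 + cos(62)*3.9 + -3.6 = 0.5266
After transform 2:
x2 = cos(343)*-1.0229 - sin(343)*0.5266 + 0.7
= -0.1242


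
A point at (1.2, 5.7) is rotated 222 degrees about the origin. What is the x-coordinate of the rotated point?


x' = x*cos(theta) - y*sin(theta)
cos(222 deg) = -0.7431, sin(222 deg) = -0.6691
x' = 1.2 * -0.7431 - 5.7 * -0.6691
= -0.8918 - -3.814
= 2.9223


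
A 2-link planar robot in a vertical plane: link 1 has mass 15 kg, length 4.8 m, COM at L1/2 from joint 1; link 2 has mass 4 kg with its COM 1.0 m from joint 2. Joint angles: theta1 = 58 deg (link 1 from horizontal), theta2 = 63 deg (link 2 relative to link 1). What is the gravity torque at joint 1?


Horizontal distance from joint 1 to link-1 COM:
  x_c1 = (L1/2)*cos(t1) = 2.4 * 0.5299 = 1.2718 m
Horizontal distance from joint 1 to link-2 COM:
  x_c2 = L1*cos(t1) + Lc2*cos(t1+t2)
       = 4.8*0.5299 + 1.0*-0.515 = 2.0286 m
tau1 = m1*g*x_c1 + m2*g*x_c2
     = 15*9.81*1.2718 + 4*9.81*2.0286
     = 187.1463 + 79.6013
     = 266.7475 Nm


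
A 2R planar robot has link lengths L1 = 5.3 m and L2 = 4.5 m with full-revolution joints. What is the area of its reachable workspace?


r_max = L1 + L2 = 9.8 m
r_min = |L1 - L2| = 0.8 m
Area = pi*(r_max^2 - r_min^2)
= pi*(96.04 - 0.64)
= pi * 95.4
= 299.7079 m^2


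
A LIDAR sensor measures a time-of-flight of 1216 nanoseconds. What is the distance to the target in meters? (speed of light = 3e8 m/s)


tof = 1216 ns = 1.216e-06 s
dist = c * tof / 2
= 3e8 * 1.216e-06 / 2
= 182.4 m


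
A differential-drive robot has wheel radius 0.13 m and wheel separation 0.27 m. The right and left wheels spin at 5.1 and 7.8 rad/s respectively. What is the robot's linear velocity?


vR = r*wR = 0.13*5.1 = 0.663 m/s
vL = r*wL = 0.13*7.8 = 1.014 m/s
v = (vR+vL)/2 = 0.8385 m/s
omega = (vR-vL)/L = -1.3 rad/s
linear velocity = 0.8385 m/s


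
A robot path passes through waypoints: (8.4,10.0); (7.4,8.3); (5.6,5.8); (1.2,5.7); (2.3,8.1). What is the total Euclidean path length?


Segment lengths:
  seg1 = sqrt((-1.0)^2 + (-1.7)^2) = 1.9723
  seg2 = sqrt((-1.8)^2 + (-2.5)^2) = 3.0806
  seg3 = sqrt((-4.4)^2 + (-0.1)^2) = 4.4011
  seg4 = sqrt((1.1)^2 + (2.4)^2) = 2.6401
Total = 12.0941


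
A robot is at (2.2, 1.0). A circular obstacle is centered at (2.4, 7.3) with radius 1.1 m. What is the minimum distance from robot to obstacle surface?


center_dist = sqrt((2.2-2.4)^2 + (1.0-7.3)^2)
= sqrt(0.04 + 39.69)
= 6.3032
min_dist = center_dist - radius = 6.3032 - 1.1 = 5.2032 m


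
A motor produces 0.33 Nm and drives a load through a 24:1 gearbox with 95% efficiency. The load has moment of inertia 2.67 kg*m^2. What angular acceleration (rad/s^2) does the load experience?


tau_out = tau_motor * N * eta
= 0.33 * 24 * 0.95 = 7.524 Nm
alpha = tau_out / I = 7.524 / 2.67
= 2.818 rad/s^2


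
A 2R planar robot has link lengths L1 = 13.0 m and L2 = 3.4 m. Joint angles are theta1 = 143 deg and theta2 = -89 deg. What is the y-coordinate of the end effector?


Convert angles to radians: theta1 = 2.4958, theta2 = -1.5533
y = L1*sin(theta1) + L2*sin(theta1+theta2)
y = 7.8236 + 2.7507
y = 10.5743


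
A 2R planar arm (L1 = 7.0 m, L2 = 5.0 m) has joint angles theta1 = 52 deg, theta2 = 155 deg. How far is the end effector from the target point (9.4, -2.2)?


End effector via forward kinematics:
x = L1*cos(t1) + L2*cos(t1+t2) = -0.1454
y = L1*sin(t1) + L2*sin(t1+t2) = 3.2461
Distance to target:
d = sqrt((9.4 - -0.1454)^2 + (-2.2 - 3.2461)^2)
= sqrt(91.1147 + 29.6603)
= 10.9898 m


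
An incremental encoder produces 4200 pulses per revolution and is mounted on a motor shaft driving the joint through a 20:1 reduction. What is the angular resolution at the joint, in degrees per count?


counts per rev = 4200
effective counts at joint = 4200 * 20 = 84000
resolution = 360 / 84000
= 0.0043 deg/count


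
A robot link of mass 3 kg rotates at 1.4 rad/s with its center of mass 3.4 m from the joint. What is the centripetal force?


F = m * omega^2 * r
= 3 * 1.4^2 * 3.4
= 3 * 1.96 * 3.4
= 19.992 N


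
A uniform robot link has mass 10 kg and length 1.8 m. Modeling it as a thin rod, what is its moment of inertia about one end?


I = (1/3) * m * L^2
= (1/3) * 10 * 1.8^2
= 0.333333 * 10 * 3.24
= 10.8 kg*m^2


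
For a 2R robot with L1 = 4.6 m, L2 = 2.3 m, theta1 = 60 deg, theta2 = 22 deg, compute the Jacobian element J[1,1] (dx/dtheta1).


J[1,1] = -L1*sin(t1) - L2*sin(t1+t2)
= -4.6*sin(60) - 2.3*sin(82)
= -6.2613


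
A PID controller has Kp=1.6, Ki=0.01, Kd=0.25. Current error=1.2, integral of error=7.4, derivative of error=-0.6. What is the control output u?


u = Kp*e + Ki*int(e) + Kd*de/dt
= 1.6*1.2 + 0.01*7.4 + 0.25*(-0.6)
= 1.92 + 0.074 + -0.15
= 1.844


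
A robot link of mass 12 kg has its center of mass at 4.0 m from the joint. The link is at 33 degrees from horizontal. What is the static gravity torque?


tau = m*g*L*cos(angle)
= 12 * 9.81 * 4.0 * cos(33 deg)
= 12 * 9.81 * 4.0 * 0.8387
= 394.9132 Nm


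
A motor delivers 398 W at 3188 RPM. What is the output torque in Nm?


omega = 3188 * 2*pi/60 = 333.8466 rad/s
tau = P / omega = 398 / 333.8466
= 1.1922 Nm


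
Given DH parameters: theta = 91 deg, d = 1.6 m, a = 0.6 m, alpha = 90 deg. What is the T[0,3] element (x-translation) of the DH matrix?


T[0,3] = a * cos(theta)
= 0.6 * cos(91 deg)
= 0.6 * -0.0175
= -0.0105


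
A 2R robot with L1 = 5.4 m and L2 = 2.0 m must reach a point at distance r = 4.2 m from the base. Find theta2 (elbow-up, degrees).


cos(theta2) = (r^2 - L1^2 - L2^2) / (2*L1*L2)
cos(theta2) = (17.64 - 29.16 - 4.0) / 21.6
cos(theta2) = -0.718519
theta2 = 135.9323 degrees


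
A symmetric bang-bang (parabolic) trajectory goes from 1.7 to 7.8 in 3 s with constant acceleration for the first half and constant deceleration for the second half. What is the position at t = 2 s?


Symmetric rest-to-rest: each phase covers (pf-p0)/2 in time T/2. 0.5*a*(T/2)^2 = (pf-p0)/2 => a = 4*(pf-p0)/T^2
a = 4*(7.8-1.7)/3^2 = 2.7111
t = 2 is in the deceleration phase (t > T/2).
p = pf - 0.5*a*(T-t)^2 = 7.8 - 0.5*2.7111*1^2
= 6.4444


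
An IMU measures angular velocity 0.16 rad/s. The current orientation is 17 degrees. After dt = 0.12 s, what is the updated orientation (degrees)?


delta_theta = w * dt = 0.16 * 0.12 = 0.0192 rad
= 1.1001 deg
theta_new = 17 + 1.1001 = 18.1001 deg


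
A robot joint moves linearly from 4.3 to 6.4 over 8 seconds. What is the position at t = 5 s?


s = t/T = 5/8 = 0.625
p(t) = p0 + (pf-p0)*s
= 4.3 + (6.4 - 4.3) * 0.625
= 5.6125


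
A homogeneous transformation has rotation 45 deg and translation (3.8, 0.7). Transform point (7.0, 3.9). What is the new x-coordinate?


x' = cos(theta)*px - sin(theta)*py + tx
= 0.7071*7.0 - 0.7071*3.9 + 3.8
= 5.992


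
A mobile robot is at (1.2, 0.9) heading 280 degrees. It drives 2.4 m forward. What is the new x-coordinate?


x_new = x0 + d*cos(theta)
= 1.2 + 2.4*cos(280)
= 1.2 + 0.4168
= 1.6168


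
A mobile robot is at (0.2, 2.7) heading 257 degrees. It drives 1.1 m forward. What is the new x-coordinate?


x_new = x0 + d*cos(theta)
= 0.2 + 1.1*cos(257)
= 0.2 + -0.2474
= -0.0474


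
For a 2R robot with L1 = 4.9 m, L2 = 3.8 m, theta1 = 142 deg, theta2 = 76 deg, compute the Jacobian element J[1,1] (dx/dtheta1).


J[1,1] = -L1*sin(t1) - L2*sin(t1+t2)
= -4.9*sin(142) - 3.8*sin(218)
= -0.6772


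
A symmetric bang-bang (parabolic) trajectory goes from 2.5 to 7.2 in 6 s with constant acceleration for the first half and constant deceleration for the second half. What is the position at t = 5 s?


Symmetric rest-to-rest: each phase covers (pf-p0)/2 in time T/2. 0.5*a*(T/2)^2 = (pf-p0)/2 => a = 4*(pf-p0)/T^2
a = 4*(7.2-2.5)/6^2 = 0.5222
t = 5 is in the deceleration phase (t > T/2).
p = pf - 0.5*a*(T-t)^2 = 7.2 - 0.5*0.5222*1^2
= 6.9389


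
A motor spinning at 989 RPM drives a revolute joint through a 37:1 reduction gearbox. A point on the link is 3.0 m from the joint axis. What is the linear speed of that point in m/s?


omega_motor = 989 * 2*pi/60 = 103.5678 rad/s
omega_joint = omega_motor / 37 = 2.7991 rad/s
v = omega_joint * r = 2.7991 * 3.0
= 8.3974 m/s


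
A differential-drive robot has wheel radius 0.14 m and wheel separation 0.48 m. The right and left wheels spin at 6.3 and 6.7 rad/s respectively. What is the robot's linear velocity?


vR = r*wR = 0.14*6.3 = 0.882 m/s
vL = r*wL = 0.14*6.7 = 0.938 m/s
v = (vR+vL)/2 = 0.91 m/s
omega = (vR-vL)/L = -0.1167 rad/s
linear velocity = 0.91 m/s


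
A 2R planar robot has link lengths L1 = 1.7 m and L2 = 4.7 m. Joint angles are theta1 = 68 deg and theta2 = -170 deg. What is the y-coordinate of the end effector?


Convert angles to radians: theta1 = 1.1868, theta2 = -2.9671
y = L1*sin(theta1) + L2*sin(theta1+theta2)
y = 1.5762 + -4.5973
y = -3.0211


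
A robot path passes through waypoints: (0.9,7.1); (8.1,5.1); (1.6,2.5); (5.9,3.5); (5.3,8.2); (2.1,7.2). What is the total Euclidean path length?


Segment lengths:
  seg1 = sqrt((7.2)^2 + (-2.0)^2) = 7.4726
  seg2 = sqrt((-6.5)^2 + (-2.6)^2) = 7.0007
  seg3 = sqrt((4.3)^2 + (1.0)^2) = 4.4147
  seg4 = sqrt((-0.6)^2 + (4.7)^2) = 4.7381
  seg5 = sqrt((-3.2)^2 + (-1.0)^2) = 3.3526
Total = 26.9788


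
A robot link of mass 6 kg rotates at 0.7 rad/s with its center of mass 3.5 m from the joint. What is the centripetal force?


F = m * omega^2 * r
= 6 * 0.7^2 * 3.5
= 6 * 0.49 * 3.5
= 10.29 N


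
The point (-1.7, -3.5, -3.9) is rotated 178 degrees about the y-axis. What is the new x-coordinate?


Rotation about y-axis: x' = x*cos(theta) + z*sin(theta)
= -1.7 * -0.9994 + -3.9 * 0.0349
= 1.5629


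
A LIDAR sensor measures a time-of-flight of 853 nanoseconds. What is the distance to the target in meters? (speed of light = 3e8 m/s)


tof = 853 ns = 8.53e-07 s
dist = c * tof / 2
= 3e8 * 8.53e-07 / 2
= 127.95 m


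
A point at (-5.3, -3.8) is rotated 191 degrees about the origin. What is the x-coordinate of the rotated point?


x' = x*cos(theta) - y*sin(theta)
cos(191 deg) = -0.9816, sin(191 deg) = -0.1908
x' = -5.3 * -0.9816 - -3.8 * -0.1908
= 5.2026 - 0.7251
= 4.4775


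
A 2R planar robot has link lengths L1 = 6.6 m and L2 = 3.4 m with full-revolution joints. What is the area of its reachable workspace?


r_max = L1 + L2 = 10.0 m
r_min = |L1 - L2| = 3.2 m
Area = pi*(r_max^2 - r_min^2)
= pi*(100.0 - 10.24)
= pi * 89.76
= 281.9894 m^2


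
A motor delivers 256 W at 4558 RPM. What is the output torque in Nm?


omega = 4558 * 2*pi/60 = 477.3126 rad/s
tau = P / omega = 256 / 477.3126
= 0.5363 Nm


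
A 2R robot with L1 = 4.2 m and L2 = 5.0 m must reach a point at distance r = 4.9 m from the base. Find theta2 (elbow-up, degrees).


cos(theta2) = (r^2 - L1^2 - L2^2) / (2*L1*L2)
cos(theta2) = (24.01 - 17.64 - 25.0) / 42.0
cos(theta2) = -0.443571
theta2 = 116.332 degrees


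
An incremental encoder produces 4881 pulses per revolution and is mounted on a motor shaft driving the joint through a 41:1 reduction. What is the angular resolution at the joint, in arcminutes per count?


counts per rev = 4881
effective counts at joint = 4881 * 41 = 200121
resolution = 360*60 / 200121
= 0.1079 arcmin/count


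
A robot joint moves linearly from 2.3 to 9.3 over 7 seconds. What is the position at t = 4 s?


s = t/T = 4/7 = 0.5714
p(t) = p0 + (pf-p0)*s
= 2.3 + (9.3 - 2.3) * 0.5714
= 6.3


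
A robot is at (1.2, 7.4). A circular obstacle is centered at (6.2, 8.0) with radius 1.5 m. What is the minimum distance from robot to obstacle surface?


center_dist = sqrt((1.2-6.2)^2 + (7.4-8.0)^2)
= sqrt(25.0 + 0.36)
= 5.0359
min_dist = center_dist - radius = 5.0359 - 1.5 = 3.5359 m


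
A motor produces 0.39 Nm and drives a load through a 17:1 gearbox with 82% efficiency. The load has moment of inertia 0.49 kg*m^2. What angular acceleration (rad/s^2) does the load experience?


tau_out = tau_motor * N * eta
= 0.39 * 17 * 0.82 = 5.4366 Nm
alpha = tau_out / I = 5.4366 / 0.49
= 11.0951 rad/s^2


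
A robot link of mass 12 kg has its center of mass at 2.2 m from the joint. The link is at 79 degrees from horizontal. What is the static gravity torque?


tau = m*g*L*cos(angle)
= 12 * 9.81 * 2.2 * cos(79 deg)
= 12 * 9.81 * 2.2 * 0.1908
= 49.4165 Nm


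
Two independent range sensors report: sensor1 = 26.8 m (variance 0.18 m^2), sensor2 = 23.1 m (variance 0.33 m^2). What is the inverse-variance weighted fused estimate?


w1 = (1/var1) / (1/var1 + 1/var2)
   = 5.5556 / (5.5556 + 3.0303) = 0.6471
w2 = 1 - w1 = 0.3529
fused = w1*s1 + w2*s2 = 17.3412 + 8.1529
= 25.4941 m


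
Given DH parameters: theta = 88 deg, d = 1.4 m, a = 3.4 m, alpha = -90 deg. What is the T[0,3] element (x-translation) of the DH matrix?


T[0,3] = a * cos(theta)
= 3.4 * cos(88 deg)
= 3.4 * 0.0349
= 0.1187


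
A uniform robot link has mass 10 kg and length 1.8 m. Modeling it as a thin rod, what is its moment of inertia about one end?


I = (1/3) * m * L^2
= (1/3) * 10 * 1.8^2
= 0.333333 * 10 * 3.24
= 10.8 kg*m^2


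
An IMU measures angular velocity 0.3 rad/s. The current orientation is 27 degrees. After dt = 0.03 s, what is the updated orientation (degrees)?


delta_theta = w * dt = 0.3 * 0.03 = 0.009 rad
= 0.5157 deg
theta_new = 27 + 0.5157 = 27.5157 deg


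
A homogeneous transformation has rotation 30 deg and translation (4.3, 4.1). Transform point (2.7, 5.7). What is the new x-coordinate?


x' = cos(theta)*px - sin(theta)*py + tx
= 0.866*2.7 - 0.5*5.7 + 4.3
= 3.7883


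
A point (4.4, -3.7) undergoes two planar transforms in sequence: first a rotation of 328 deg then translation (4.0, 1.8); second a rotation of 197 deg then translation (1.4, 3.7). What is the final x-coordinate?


After transform 1:
x1 = cos(328)*4.4 - sin(328)*-3.7 + 4.0 = 5.7707
y1 = sin(328)*4.4 + cos(328)*-3.7 + 1.8 = -3.6694
After transform 2:
x2 = cos(197)*5.7707 - sin(197)*-3.6694 + 1.4
= -5.1914


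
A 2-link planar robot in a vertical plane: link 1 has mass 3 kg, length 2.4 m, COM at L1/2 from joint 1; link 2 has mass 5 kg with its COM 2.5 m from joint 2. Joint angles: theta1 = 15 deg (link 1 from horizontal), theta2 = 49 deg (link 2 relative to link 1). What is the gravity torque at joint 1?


Horizontal distance from joint 1 to link-1 COM:
  x_c1 = (L1/2)*cos(t1) = 1.2 * 0.9659 = 1.1591 m
Horizontal distance from joint 1 to link-2 COM:
  x_c2 = L1*cos(t1) + Lc2*cos(t1+t2)
       = 2.4*0.9659 + 2.5*0.4384 = 3.4141 m
tau1 = m1*g*x_c1 + m2*g*x_c2
     = 3*9.81*1.1591 + 5*9.81*3.4141
     = 34.1126 + 167.4641
     = 201.5767 Nm


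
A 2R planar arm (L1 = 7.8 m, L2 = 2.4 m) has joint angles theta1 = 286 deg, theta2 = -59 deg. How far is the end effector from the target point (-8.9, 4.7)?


End effector via forward kinematics:
x = L1*cos(t1) + L2*cos(t1+t2) = 0.5132
y = L1*sin(t1) + L2*sin(t1+t2) = -9.2531
Distance to target:
d = sqrt((-8.9 - 0.5132)^2 + (4.7 - -9.2531)^2)
= sqrt(88.6079 + 194.6887)
= 16.8314 m


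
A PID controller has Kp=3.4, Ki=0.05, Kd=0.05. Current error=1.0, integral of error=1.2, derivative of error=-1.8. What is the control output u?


u = Kp*e + Ki*int(e) + Kd*de/dt
= 3.4*1.0 + 0.05*1.2 + 0.05*(-1.8)
= 3.4 + 0.06 + -0.09
= 3.37


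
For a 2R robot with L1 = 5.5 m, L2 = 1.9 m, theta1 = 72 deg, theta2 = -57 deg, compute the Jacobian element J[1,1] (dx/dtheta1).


J[1,1] = -L1*sin(t1) - L2*sin(t1+t2)
= -5.5*sin(72) - 1.9*sin(15)
= -5.7226


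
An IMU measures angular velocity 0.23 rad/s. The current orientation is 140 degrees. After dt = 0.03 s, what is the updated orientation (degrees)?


delta_theta = w * dt = 0.23 * 0.03 = 0.0069 rad
= 0.3953 deg
theta_new = 140 + 0.3953 = 140.3953 deg


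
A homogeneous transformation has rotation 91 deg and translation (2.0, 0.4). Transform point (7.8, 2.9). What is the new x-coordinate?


x' = cos(theta)*px - sin(theta)*py + tx
= -0.0175*7.8 - 0.9998*2.9 + 2.0
= -1.0357


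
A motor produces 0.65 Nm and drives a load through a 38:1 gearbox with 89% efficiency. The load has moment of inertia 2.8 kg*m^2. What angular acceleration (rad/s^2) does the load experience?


tau_out = tau_motor * N * eta
= 0.65 * 38 * 0.89 = 21.983 Nm
alpha = tau_out / I = 21.983 / 2.8
= 7.8511 rad/s^2


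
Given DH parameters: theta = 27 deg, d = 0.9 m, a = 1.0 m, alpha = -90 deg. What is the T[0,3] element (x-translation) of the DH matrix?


T[0,3] = a * cos(theta)
= 1.0 * cos(27 deg)
= 1.0 * 0.891
= 0.891


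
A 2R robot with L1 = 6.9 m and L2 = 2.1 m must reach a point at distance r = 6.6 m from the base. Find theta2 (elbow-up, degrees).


cos(theta2) = (r^2 - L1^2 - L2^2) / (2*L1*L2)
cos(theta2) = (43.56 - 47.61 - 4.41) / 28.98
cos(theta2) = -0.291925
theta2 = 106.9733 degrees


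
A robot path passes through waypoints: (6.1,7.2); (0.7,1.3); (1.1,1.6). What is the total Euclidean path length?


Segment lengths:
  seg1 = sqrt((-5.4)^2 + (-5.9)^2) = 7.9981
  seg2 = sqrt((0.4)^2 + (0.3)^2) = 0.5
Total = 8.4981


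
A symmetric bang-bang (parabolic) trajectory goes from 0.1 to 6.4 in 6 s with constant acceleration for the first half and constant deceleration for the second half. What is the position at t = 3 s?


Symmetric rest-to-rest: each phase covers (pf-p0)/2 in time T/2. 0.5*a*(T/2)^2 = (pf-p0)/2 => a = 4*(pf-p0)/T^2
a = 4*(6.4-0.1)/6^2 = 0.7
t = 3 is in the acceleration phase (t <= T/2).
p = p0 + 0.5*a*t^2 = 0.1 + 0.5*0.7*3^2
= 3.25


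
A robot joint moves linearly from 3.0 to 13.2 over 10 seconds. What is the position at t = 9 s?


s = t/T = 9/10 = 0.9
p(t) = p0 + (pf-p0)*s
= 3.0 + (13.2 - 3.0) * 0.9
= 12.18


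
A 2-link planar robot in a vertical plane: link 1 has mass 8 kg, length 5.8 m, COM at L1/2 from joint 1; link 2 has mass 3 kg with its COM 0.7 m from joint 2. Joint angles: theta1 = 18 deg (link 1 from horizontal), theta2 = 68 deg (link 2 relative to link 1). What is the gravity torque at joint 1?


Horizontal distance from joint 1 to link-1 COM:
  x_c1 = (L1/2)*cos(t1) = 2.9 * 0.9511 = 2.7581 m
Horizontal distance from joint 1 to link-2 COM:
  x_c2 = L1*cos(t1) + Lc2*cos(t1+t2)
       = 5.8*0.9511 + 0.7*0.0698 = 5.565 m
tau1 = m1*g*x_c1 + m2*g*x_c2
     = 8*9.81*2.7581 + 3*9.81*5.565
     = 216.4529 + 163.7767
     = 380.2295 Nm


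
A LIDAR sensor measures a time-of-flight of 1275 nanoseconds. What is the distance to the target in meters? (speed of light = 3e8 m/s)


tof = 1275 ns = 1.275e-06 s
dist = c * tof / 2
= 3e8 * 1.275e-06 / 2
= 191.25 m


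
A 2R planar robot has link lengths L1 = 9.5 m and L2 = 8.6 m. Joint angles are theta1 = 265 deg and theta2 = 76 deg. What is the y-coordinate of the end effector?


Convert angles to radians: theta1 = 4.6251, theta2 = 1.3265
y = L1*sin(theta1) + L2*sin(theta1+theta2)
y = -9.4638 + -2.7999
y = -12.2637


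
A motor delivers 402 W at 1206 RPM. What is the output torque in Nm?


omega = 1206 * 2*pi/60 = 126.292 rad/s
tau = P / omega = 402 / 126.292
= 3.1831 Nm


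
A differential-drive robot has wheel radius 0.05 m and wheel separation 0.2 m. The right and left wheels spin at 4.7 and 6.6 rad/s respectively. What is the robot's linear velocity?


vR = r*wR = 0.05*4.7 = 0.235 m/s
vL = r*wL = 0.05*6.6 = 0.33 m/s
v = (vR+vL)/2 = 0.2825 m/s
omega = (vR-vL)/L = -0.475 rad/s
linear velocity = 0.2825 m/s


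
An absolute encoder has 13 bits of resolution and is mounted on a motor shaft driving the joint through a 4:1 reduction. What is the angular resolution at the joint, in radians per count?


counts = 2^13 = 8192
effective counts at joint = 8192 * 4 = 32768
resolution = 2*pi / 32768
= 1.9175e-04 rad/count


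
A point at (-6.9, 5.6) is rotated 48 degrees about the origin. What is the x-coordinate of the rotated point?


x' = x*cos(theta) - y*sin(theta)
cos(48 deg) = 0.6691, sin(48 deg) = 0.7431
x' = -6.9 * 0.6691 - 5.6 * 0.7431
= -4.617 - 4.1616
= -8.7786


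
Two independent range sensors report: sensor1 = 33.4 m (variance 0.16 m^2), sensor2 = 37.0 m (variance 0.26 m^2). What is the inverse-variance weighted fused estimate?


w1 = (1/var1) / (1/var1 + 1/var2)
   = 6.25 / (6.25 + 3.8462) = 0.619
w2 = 1 - w1 = 0.381
fused = w1*s1 + w2*s2 = 20.6762 + 14.0952
= 34.7714 m


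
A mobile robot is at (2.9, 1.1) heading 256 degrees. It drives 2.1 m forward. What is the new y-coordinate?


y_new = y0 + d*sin(theta)
= 1.1 + 2.1*sin(256)
= 1.1 + -2.0376
= -0.9376


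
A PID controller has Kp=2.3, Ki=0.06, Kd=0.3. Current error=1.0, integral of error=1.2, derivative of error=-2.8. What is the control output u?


u = Kp*e + Ki*int(e) + Kd*de/dt
= 2.3*1.0 + 0.06*1.2 + 0.3*(-2.8)
= 2.3 + 0.072 + -0.84
= 1.532


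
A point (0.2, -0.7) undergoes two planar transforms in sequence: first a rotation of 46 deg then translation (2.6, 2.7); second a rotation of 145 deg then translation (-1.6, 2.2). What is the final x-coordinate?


After transform 1:
x1 = cos(46)*0.2 - sin(46)*-0.7 + 2.6 = 3.2425
y1 = sin(46)*0.2 + cos(46)*-0.7 + 2.7 = 2.3576
After transform 2:
x2 = cos(145)*3.2425 - sin(145)*2.3576 + -1.6
= -5.6083


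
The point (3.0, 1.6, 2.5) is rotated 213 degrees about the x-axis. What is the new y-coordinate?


Rotation about x-axis: y' = y*cos(theta) - z*sin(theta)
= 1.6 * -0.8387 - 2.5 * -0.5446
= 0.0197


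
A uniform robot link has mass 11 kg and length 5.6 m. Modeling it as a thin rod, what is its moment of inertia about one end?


I = (1/3) * m * L^2
= (1/3) * 11 * 5.6^2
= 0.333333 * 11 * 31.36
= 114.9867 kg*m^2


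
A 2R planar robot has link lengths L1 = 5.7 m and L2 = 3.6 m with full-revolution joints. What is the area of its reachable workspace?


r_max = L1 + L2 = 9.3 m
r_min = |L1 - L2| = 2.1 m
Area = pi*(r_max^2 - r_min^2)
= pi*(86.49 - 4.41)
= pi * 82.08
= 257.8619 m^2


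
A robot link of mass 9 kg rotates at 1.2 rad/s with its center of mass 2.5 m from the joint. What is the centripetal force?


F = m * omega^2 * r
= 9 * 1.2^2 * 2.5
= 9 * 1.44 * 2.5
= 32.4 N


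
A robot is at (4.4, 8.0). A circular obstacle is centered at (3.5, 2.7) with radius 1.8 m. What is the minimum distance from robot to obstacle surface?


center_dist = sqrt((4.4-3.5)^2 + (8.0-2.7)^2)
= sqrt(0.81 + 28.09)
= 5.3759
min_dist = center_dist - radius = 5.3759 - 1.8 = 3.5759 m


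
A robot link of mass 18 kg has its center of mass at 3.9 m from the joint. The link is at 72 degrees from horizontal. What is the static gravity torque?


tau = m*g*L*cos(angle)
= 18 * 9.81 * 3.9 * cos(72 deg)
= 18 * 9.81 * 3.9 * 0.309
= 212.8083 Nm


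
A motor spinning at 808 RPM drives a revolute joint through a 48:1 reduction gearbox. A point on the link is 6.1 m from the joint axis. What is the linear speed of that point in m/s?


omega_motor = 808 * 2*pi/60 = 84.6136 rad/s
omega_joint = omega_motor / 48 = 1.7628 rad/s
v = omega_joint * r = 1.7628 * 6.1
= 10.753 m/s


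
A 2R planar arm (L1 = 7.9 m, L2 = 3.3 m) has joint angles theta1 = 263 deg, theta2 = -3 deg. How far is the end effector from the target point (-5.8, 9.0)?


End effector via forward kinematics:
x = L1*cos(t1) + L2*cos(t1+t2) = -1.5358
y = L1*sin(t1) + L2*sin(t1+t2) = -11.091
Distance to target:
d = sqrt((-5.8 - -1.5358)^2 + (9.0 - -11.091)^2)
= sqrt(18.1833 + 403.6475)
= 20.5385 m


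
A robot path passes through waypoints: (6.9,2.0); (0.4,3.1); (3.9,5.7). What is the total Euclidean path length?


Segment lengths:
  seg1 = sqrt((-6.5)^2 + (1.1)^2) = 6.5924
  seg2 = sqrt((3.5)^2 + (2.6)^2) = 4.36
Total = 10.9525


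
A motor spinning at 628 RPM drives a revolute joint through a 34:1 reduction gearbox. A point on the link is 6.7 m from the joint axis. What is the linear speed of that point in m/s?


omega_motor = 628 * 2*pi/60 = 65.764 rad/s
omega_joint = omega_motor / 34 = 1.9342 rad/s
v = omega_joint * r = 1.9342 * 6.7
= 12.9594 m/s


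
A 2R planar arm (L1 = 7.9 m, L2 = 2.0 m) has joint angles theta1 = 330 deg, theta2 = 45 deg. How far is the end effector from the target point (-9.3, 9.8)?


End effector via forward kinematics:
x = L1*cos(t1) + L2*cos(t1+t2) = 8.7735
y = L1*sin(t1) + L2*sin(t1+t2) = -3.4324
Distance to target:
d = sqrt((-9.3 - 8.7735)^2 + (9.8 - -3.4324)^2)
= sqrt(326.6497 + 175.0954)
= 22.3997 m


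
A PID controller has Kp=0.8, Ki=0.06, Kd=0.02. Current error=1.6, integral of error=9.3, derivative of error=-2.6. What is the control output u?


u = Kp*e + Ki*int(e) + Kd*de/dt
= 0.8*1.6 + 0.06*9.3 + 0.02*(-2.6)
= 1.28 + 0.558 + -0.052
= 1.786


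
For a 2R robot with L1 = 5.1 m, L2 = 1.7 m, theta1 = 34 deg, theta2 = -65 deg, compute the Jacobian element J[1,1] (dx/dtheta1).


J[1,1] = -L1*sin(t1) - L2*sin(t1+t2)
= -5.1*sin(34) - 1.7*sin(-31)
= -1.9763


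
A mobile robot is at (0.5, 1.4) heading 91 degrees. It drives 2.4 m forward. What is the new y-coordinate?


y_new = y0 + d*sin(theta)
= 1.4 + 2.4*sin(91)
= 1.4 + 2.3996
= 3.7996


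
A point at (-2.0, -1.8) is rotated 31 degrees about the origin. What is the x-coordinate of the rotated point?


x' = x*cos(theta) - y*sin(theta)
cos(31 deg) = 0.8572, sin(31 deg) = 0.515
x' = -2.0 * 0.8572 - -1.8 * 0.515
= -1.7143 - -0.9271
= -0.7873


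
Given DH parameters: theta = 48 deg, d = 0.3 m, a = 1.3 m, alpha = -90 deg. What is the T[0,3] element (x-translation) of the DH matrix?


T[0,3] = a * cos(theta)
= 1.3 * cos(48 deg)
= 1.3 * 0.6691
= 0.8699


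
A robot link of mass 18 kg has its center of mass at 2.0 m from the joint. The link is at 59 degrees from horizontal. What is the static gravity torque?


tau = m*g*L*cos(angle)
= 18 * 9.81 * 2.0 * cos(59 deg)
= 18 * 9.81 * 2.0 * 0.515
= 181.8908 Nm


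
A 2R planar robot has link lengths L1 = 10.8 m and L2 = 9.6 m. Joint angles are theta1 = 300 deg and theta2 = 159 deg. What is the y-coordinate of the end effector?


Convert angles to radians: theta1 = 5.236, theta2 = 2.7751
y = L1*sin(theta1) + L2*sin(theta1+theta2)
y = -9.3531 + 9.4818
y = 0.1287


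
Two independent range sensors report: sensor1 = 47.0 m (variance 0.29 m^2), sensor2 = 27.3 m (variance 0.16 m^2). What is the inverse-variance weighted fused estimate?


w1 = (1/var1) / (1/var1 + 1/var2)
   = 3.4483 / (3.4483 + 6.25) = 0.3556
w2 = 1 - w1 = 0.6444
fused = w1*s1 + w2*s2 = 16.7111 + 17.5933
= 34.3044 m


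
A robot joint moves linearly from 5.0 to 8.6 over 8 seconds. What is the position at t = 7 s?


s = t/T = 7/8 = 0.875
p(t) = p0 + (pf-p0)*s
= 5.0 + (8.6 - 5.0) * 0.875
= 8.15


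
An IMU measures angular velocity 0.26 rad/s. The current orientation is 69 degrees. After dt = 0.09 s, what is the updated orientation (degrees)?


delta_theta = w * dt = 0.26 * 0.09 = 0.0234 rad
= 1.3407 deg
theta_new = 69 + 1.3407 = 70.3407 deg


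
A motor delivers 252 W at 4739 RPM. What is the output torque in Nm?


omega = 4739 * 2*pi/60 = 496.2669 rad/s
tau = P / omega = 252 / 496.2669
= 0.5078 Nm


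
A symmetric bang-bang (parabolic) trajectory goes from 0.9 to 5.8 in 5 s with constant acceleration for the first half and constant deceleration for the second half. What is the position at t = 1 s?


Symmetric rest-to-rest: each phase covers (pf-p0)/2 in time T/2. 0.5*a*(T/2)^2 = (pf-p0)/2 => a = 4*(pf-p0)/T^2
a = 4*(5.8-0.9)/5^2 = 0.784
t = 1 is in the acceleration phase (t <= T/2).
p = p0 + 0.5*a*t^2 = 0.9 + 0.5*0.784*1^2
= 1.292


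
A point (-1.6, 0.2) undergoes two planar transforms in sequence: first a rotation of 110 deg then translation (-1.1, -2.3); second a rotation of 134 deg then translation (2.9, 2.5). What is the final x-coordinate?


After transform 1:
x1 = cos(110)*-1.6 - sin(110)*0.2 + -1.1 = -0.7407
y1 = sin(110)*-1.6 + cos(110)*0.2 + -2.3 = -3.8719
After transform 2:
x2 = cos(134)*-0.7407 - sin(134)*-3.8719 + 2.9
= 6.1998


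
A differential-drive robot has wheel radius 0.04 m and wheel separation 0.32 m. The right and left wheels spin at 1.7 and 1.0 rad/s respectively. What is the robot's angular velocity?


vR = r*wR = 0.04*1.7 = 0.068 m/s
vL = r*wL = 0.04*1.0 = 0.04 m/s
v = (vR+vL)/2 = 0.054 m/s
omega = (vR-vL)/L = 0.0875 rad/s
angular velocity = 0.0875 rad/s


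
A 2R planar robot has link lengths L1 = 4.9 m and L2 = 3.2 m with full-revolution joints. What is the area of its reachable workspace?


r_max = L1 + L2 = 8.1 m
r_min = |L1 - L2| = 1.7 m
Area = pi*(r_max^2 - r_min^2)
= pi*(65.61 - 2.89)
= pi * 62.72
= 197.0407 m^2


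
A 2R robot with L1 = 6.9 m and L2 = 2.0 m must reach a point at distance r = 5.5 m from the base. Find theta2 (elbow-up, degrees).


cos(theta2) = (r^2 - L1^2 - L2^2) / (2*L1*L2)
cos(theta2) = (30.25 - 47.61 - 4.0) / 27.6
cos(theta2) = -0.773913
theta2 = 140.7066 degrees


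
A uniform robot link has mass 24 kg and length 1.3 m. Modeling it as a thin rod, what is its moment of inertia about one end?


I = (1/3) * m * L^2
= (1/3) * 24 * 1.3^2
= 0.333333 * 24 * 1.69
= 13.52 kg*m^2


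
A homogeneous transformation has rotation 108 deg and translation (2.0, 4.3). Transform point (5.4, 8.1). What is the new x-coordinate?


x' = cos(theta)*px - sin(theta)*py + tx
= -0.309*5.4 - 0.9511*8.1 + 2.0
= -7.3722


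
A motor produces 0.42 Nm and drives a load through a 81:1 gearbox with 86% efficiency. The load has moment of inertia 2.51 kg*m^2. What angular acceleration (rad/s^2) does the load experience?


tau_out = tau_motor * N * eta
= 0.42 * 81 * 0.86 = 29.2572 Nm
alpha = tau_out / I = 29.2572 / 2.51
= 11.6563 rad/s^2


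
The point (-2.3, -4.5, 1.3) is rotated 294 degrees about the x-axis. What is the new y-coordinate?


Rotation about x-axis: y' = y*cos(theta) - z*sin(theta)
= -4.5 * 0.4067 - 1.3 * -0.9135
= -0.6427


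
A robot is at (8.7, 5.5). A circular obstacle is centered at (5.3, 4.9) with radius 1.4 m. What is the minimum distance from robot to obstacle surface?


center_dist = sqrt((8.7-5.3)^2 + (5.5-4.9)^2)
= sqrt(11.56 + 0.36)
= 3.4525
min_dist = center_dist - radius = 3.4525 - 1.4 = 2.0525 m


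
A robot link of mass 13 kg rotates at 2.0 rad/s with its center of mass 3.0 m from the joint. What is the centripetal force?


F = m * omega^2 * r
= 13 * 2.0^2 * 3.0
= 13 * 4.0 * 3.0
= 156.0 N


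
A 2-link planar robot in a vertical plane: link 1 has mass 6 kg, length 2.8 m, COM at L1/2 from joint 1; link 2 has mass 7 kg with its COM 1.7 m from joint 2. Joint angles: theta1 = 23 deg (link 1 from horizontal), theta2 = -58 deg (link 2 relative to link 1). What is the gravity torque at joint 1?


Horizontal distance from joint 1 to link-1 COM:
  x_c1 = (L1/2)*cos(t1) = 1.4 * 0.9205 = 1.2887 m
Horizontal distance from joint 1 to link-2 COM:
  x_c2 = L1*cos(t1) + Lc2*cos(t1+t2)
       = 2.8*0.9205 + 1.7*0.8192 = 3.97 m
tau1 = m1*g*x_c1 + m2*g*x_c2
     = 6*9.81*1.2887 + 7*9.81*3.97
     = 75.8533 + 272.618
     = 348.4713 Nm


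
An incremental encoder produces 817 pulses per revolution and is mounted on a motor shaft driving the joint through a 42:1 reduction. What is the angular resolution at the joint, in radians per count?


counts per rev = 817
effective counts at joint = 817 * 42 = 34314
resolution = 2*pi / 34314
= 1.8311e-04 rad/count


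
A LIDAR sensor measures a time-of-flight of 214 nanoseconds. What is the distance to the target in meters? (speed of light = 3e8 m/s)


tof = 214 ns = 2.14e-07 s
dist = c * tof / 2
= 3e8 * 2.14e-07 / 2
= 32.1 m


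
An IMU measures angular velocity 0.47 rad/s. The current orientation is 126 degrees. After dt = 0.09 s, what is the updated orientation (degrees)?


delta_theta = w * dt = 0.47 * 0.09 = 0.0423 rad
= 2.4236 deg
theta_new = 126 + 2.4236 = 128.4236 deg


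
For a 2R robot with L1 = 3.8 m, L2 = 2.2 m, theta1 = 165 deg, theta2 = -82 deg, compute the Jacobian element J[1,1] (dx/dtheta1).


J[1,1] = -L1*sin(t1) - L2*sin(t1+t2)
= -3.8*sin(165) - 2.2*sin(83)
= -3.1671


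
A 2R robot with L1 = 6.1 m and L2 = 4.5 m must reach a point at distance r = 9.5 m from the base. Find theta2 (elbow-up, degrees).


cos(theta2) = (r^2 - L1^2 - L2^2) / (2*L1*L2)
cos(theta2) = (90.25 - 37.21 - 20.25) / 54.9
cos(theta2) = 0.597268
theta2 = 53.3255 degrees


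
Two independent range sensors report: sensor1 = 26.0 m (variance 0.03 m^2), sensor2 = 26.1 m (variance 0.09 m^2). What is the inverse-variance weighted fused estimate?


w1 = (1/var1) / (1/var1 + 1/var2)
   = 33.3333 / (33.3333 + 11.1111) = 0.75
w2 = 1 - w1 = 0.25
fused = w1*s1 + w2*s2 = 19.5 + 6.525
= 26.025 m
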